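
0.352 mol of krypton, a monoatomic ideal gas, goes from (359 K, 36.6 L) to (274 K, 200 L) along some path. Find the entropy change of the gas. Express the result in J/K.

Entropy is a state function: ΔS = nC_V ln(T₂/T₁) + nR ln(V₂/V₁), with C_V = 3R/2 = 12.47 J mol⁻¹ K⁻¹ for a monoatomic ideal gas.
ΔS = 0.352 × [12.47 × ln(274/359) + 8.314 × ln(200/36.6)] = 3.78 J/K.

ΔS = 3.78 J/K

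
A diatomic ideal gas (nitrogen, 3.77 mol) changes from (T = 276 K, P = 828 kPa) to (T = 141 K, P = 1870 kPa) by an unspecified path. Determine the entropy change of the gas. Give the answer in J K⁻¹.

ΔS = nC_p ln(T₂/T₁) − nR ln(P₂/P₁), with C_p = 7R/2 = 29.1 J mol⁻¹ K⁻¹ for a diatomic ideal gas.
ΔS = 3.77 × [29.1 × ln(141/276) − 8.314 × ln(1870/828)] = -99.2 J/K.

ΔS = -99.2 J/K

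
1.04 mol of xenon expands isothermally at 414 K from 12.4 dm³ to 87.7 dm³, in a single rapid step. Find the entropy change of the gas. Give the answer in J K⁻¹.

Entropy is a state function, so ΔS_gas depends only on the end states.
For an isothermal ideal gas ΔS_gas = nR ln(V₂/V₁) = 1.04 × 8.314 × ln(87.7/12.4) = 16.9 J/K.

ΔS_gas = 16.9 J/K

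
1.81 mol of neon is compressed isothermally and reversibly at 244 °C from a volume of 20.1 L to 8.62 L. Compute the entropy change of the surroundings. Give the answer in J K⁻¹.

For an isothermal ideal gas ΔS_gas = nR ln(V₂/V₁) = 1.81 × 8.314 × ln(8.62/20.1) = -12.7 J/K.
The process is reversible, so ΔS_surr = −ΔS_gas = 12.7 J/K and ΔS_universe = 0.

ΔS_surr = 12.7 J/K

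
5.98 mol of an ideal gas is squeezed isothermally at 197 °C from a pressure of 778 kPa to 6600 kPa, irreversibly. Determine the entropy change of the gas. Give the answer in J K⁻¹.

ΔS_gas = -106 J/K

Entropy is a state function, so ΔS_gas depends only on the end states.
For an isothermal ideal gas ΔS_gas = nR ln(P₁/P₂) = 5.98 × 8.314 × ln(778/6600) = -106 J/K.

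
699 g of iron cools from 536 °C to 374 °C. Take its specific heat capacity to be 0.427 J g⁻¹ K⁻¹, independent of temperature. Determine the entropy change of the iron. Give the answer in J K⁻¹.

ΔS = -66.7 J/K

In kelvin: T₁ = 809.15 K, T₂ = 647.15 K. ΔS = ∫dQ_rev/T = m c ln(T₂/T₁) = 699 × 0.427 × ln(647.15/809.15) = -66.7 J/K.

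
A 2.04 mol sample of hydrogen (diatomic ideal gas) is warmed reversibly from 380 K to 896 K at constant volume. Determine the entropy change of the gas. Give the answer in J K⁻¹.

At constant volume, ΔS = nC_V ln(T₂/T₁) with C_V = 5R/2 = 20.79 J mol⁻¹ K⁻¹.
ΔS = 2.04 × 20.79 × ln(896/380) = 36.4 J/K.

ΔS = 36.4 J/K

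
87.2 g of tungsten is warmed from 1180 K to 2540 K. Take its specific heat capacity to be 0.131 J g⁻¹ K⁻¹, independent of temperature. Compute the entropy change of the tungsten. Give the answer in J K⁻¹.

ΔS = 8.76 J/K

ΔS = ∫dQ_rev/T = m c ln(T₂/T₁) = 87.2 × 0.131 × ln(2540/1180) = 8.76 J/K.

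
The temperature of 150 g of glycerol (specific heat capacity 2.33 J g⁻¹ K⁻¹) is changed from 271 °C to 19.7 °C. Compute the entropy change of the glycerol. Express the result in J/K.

ΔS = -217 J/K

In kelvin: T₁ = 544.15 K, T₂ = 292.85 K. ΔS = ∫dQ_rev/T = m c ln(T₂/T₁) = 150 × 2.33 × ln(292.85/544.15) = -217 J/K.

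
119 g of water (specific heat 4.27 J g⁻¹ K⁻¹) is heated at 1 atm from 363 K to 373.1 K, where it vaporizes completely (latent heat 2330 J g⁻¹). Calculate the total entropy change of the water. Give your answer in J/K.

Warming step: ΔS₁ = m c ln(T_tr/T_i) = 119 × 4.27 × ln(373.1/363) = 13.94 J/K.
Phase change: ΔS₂ = +mL/T_tr = 119 × 2330 / 373.1 = 743.2 J/K.
ΔS_total = (13.94) + (743.2) = 757 J/K.

ΔS = 757 J/K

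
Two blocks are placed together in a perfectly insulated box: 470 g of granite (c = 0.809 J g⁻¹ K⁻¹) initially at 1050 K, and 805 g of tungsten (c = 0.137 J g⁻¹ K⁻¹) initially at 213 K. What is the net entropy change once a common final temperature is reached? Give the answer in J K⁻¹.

ΔS_total = 79.1 J/K

Energy balance: T_f = (m₁c₁T₁ + m₂c₂T₂)/(m₁c₁ + m₂c₂) = 861.81 K.
ΔS₁ = m₁c₁ ln(T_f/T₁) = 380.23 × ln(861.81/1050) = -75.1 J/K.
ΔS₂ = m₂c₂ ln(T_f/T₂) = 110.285 × ln(861.81/213) = 154.2 J/K.
ΔS_total = -75.1 + 154.2 = 79.1 J/K.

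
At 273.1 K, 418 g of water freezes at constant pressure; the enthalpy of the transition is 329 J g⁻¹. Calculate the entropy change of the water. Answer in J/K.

Heat released by the substance: Q = −mL = −418 × 329 = −137522 J.
At constant T, ΔS = Q_rev/T = −137522 / 273.1 = -504 J/K.

ΔS = -504 J/K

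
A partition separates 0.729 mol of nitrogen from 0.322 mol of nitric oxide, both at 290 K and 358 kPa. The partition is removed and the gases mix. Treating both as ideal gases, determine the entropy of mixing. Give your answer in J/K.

ΔS_mix = 5.38 J/K

Mole fractions: x_A = 0.729/1.05 = 0.694, x_B = 0.306.
ΔS_mix = −R(n_A ln x_A + n_B ln x_B) = −8.314 × (0.729 ln 0.694 + 0.322 ln 0.306) = 5.38 J/K.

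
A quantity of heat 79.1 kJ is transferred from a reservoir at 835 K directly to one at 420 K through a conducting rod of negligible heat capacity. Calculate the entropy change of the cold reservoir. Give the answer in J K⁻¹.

The cold reservoir gains heat Q, so ΔS_cold = +Q/T_C = 79100/420 = 188 J/K.

ΔS_cold = 188 J/K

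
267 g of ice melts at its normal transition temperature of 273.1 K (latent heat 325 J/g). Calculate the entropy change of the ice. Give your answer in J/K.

ΔS = 318 J/K

Heat absorbed by the substance: Q = mL = 267 × 325 = 86775 J.
At constant T, ΔS = Q_rev/T = 86775 / 273.1 = 318 J/K.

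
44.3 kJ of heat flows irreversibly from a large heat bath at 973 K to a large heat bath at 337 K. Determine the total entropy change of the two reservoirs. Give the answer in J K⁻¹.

ΔS_total = 85.9 J/K

ΔS_hot = −Q/T_H = −44300/973 = -45.529 J/K and ΔS_cold = +Q/T_C = 44300/337 = 131.45 J/K.
ΔS_total = -45.529 + 131.45 = 85.9 J/K, positive as the second law requires.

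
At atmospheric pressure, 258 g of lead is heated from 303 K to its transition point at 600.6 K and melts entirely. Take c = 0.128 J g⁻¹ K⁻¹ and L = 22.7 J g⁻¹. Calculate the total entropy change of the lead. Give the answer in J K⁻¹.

Warming step: ΔS₁ = m c ln(T_tr/T_i) = 258 × 0.128 × ln(600.6/303) = 22.59 J/K.
Phase change: ΔS₂ = +mL/T_tr = 258 × 22.7 / 600.6 = 9.751 J/K.
ΔS_total = (22.59) + (9.751) = 32.3 J/K.

ΔS = 32.3 J/K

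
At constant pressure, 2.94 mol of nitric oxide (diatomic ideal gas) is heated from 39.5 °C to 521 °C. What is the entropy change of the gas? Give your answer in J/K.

In kelvin: T₁ = 312.65 K, T₂ = 794.15 K. At constant pressure, ΔS = nC_p ln(T₂/T₁) with C_p = 7R/2 = 29.1 J mol⁻¹ K⁻¹.
ΔS = 2.94 × 29.1 × ln(794.15/312.65) = 79.7 J/K.

ΔS = 79.7 J/K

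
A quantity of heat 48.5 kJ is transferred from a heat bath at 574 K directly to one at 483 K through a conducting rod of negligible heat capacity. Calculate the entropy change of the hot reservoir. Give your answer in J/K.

ΔS_hot = -84.5 J/K

The hot reservoir loses heat Q, so ΔS_hot = −Q/T_H = −48500/574 = -84.5 J/K.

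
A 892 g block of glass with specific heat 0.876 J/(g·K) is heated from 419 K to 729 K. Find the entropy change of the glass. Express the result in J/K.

ΔS = 433 J/K

ΔS = ∫dQ_rev/T = m c ln(T₂/T₁) = 892 × 0.876 × ln(729/419) = 433 J/K.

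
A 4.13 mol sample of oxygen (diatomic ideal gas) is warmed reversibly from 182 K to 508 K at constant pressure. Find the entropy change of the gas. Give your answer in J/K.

At constant pressure, ΔS = nC_p ln(T₂/T₁) with C_p = 7R/2 = 29.1 J mol⁻¹ K⁻¹.
ΔS = 4.13 × 29.1 × ln(508/182) = 123 J/K.

ΔS = 123 J/K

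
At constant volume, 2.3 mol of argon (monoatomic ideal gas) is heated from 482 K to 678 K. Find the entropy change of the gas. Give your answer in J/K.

At constant volume, ΔS = nC_V ln(T₂/T₁) with C_V = 3R/2 = 12.47 J mol⁻¹ K⁻¹.
ΔS = 2.3 × 12.47 × ln(678/482) = 9.79 J/K.

ΔS = 9.79 J/K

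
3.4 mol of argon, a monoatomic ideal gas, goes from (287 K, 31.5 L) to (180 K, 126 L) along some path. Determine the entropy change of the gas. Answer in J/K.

Entropy is a state function: ΔS = nC_V ln(T₂/T₁) + nR ln(V₂/V₁), with C_V = 3R/2 = 12.47 J mol⁻¹ K⁻¹ for a monoatomic ideal gas.
ΔS = 3.4 × [12.47 × ln(180/287) + 8.314 × ln(126/31.5)] = 19.4 J/K.

ΔS = 19.4 J/K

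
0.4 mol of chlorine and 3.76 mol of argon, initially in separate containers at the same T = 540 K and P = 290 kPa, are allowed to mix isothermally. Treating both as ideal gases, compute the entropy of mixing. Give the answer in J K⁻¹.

Mole fractions: x_A = 0.4/4.16 = 0.0962, x_B = 0.904.
ΔS_mix = −R(n_A ln x_A + n_B ln x_B) = −8.314 × (0.4 ln 0.0962 + 3.76 ln 0.904) = 10.9 J/K.

ΔS_mix = 10.9 J/K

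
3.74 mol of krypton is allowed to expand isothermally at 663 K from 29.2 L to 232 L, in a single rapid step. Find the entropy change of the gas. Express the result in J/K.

Entropy is a state function, so ΔS_gas depends only on the end states.
For an isothermal ideal gas ΔS_gas = nR ln(V₂/V₁) = 3.74 × 8.314 × ln(232/29.2) = 64.4 J/K.

ΔS_gas = 64.4 J/K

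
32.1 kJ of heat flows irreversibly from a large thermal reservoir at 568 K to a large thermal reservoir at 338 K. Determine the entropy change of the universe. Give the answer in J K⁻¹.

ΔS_hot = −Q/T_H = −32100/568 = -56.51 J/K and ΔS_cold = +Q/T_C = 32100/338 = 94.97 J/K.
ΔS_total = -56.51 + 94.97 = 38.5 J/K, positive as the second law requires.

ΔS_total = 38.5 J/K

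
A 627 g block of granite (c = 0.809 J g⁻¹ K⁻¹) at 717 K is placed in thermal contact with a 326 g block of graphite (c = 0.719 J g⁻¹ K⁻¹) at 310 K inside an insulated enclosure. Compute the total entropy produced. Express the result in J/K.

ΔS_total = 49.9 J/K

Energy balance: T_f = (m₁c₁T₁ + m₂c₂T₂)/(m₁c₁ + m₂c₂) = 588.37 K.
ΔS₁ = m₁c₁ ln(T_f/T₁) = 507.243 × ln(588.37/717) = -100.3 J/K.
ΔS₂ = m₂c₂ ln(T_f/T₂) = 234.394 × ln(588.37/310) = 150.2 J/K.
ΔS_total = -100.3 + 150.2 = 49.9 J/K.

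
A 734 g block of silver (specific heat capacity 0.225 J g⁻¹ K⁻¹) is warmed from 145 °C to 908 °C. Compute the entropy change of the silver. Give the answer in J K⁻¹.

In kelvin: T₁ = 418.15 K, T₂ = 1181.15 K. ΔS = ∫dQ_rev/T = m c ln(T₂/T₁) = 734 × 0.225 × ln(1181.15/418.15) = 171 J/K.

ΔS = 171 J/K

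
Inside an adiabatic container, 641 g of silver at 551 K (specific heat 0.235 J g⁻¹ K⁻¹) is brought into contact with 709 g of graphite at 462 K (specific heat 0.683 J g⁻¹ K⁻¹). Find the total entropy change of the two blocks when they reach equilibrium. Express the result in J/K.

ΔS_total = 1.84 J/K

Energy balance: T_f = (m₁c₁T₁ + m₂c₂T₂)/(m₁c₁ + m₂c₂) = 483.12 K.
ΔS₁ = m₁c₁ ln(T_f/T₁) = 150.635 × ln(483.12/551) = -19.805 J/K.
ΔS₂ = m₂c₂ ln(T_f/T₂) = 484.247 × ln(483.12/462) = 21.642 J/K.
ΔS_total = -19.805 + 21.642 = 1.84 J/K.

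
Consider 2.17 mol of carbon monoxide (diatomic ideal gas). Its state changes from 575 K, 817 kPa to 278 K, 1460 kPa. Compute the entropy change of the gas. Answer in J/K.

ΔS = -56.4 J/K

ΔS = nC_p ln(T₂/T₁) − nR ln(P₂/P₁), with C_p = 7R/2 = 29.1 J mol⁻¹ K⁻¹ for a diatomic ideal gas.
ΔS = 2.17 × [29.1 × ln(278/575) − 8.314 × ln(1460/817)] = -56.4 J/K.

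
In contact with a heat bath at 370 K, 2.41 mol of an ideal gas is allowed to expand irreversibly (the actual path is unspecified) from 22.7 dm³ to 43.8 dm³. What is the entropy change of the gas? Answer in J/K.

Entropy is a state function, so ΔS_gas depends only on the end states.
For an isothermal ideal gas ΔS_gas = nR ln(V₂/V₁) = 2.41 × 8.314 × ln(43.8/22.7) = 13.2 J/K.

ΔS_gas = 13.2 J/K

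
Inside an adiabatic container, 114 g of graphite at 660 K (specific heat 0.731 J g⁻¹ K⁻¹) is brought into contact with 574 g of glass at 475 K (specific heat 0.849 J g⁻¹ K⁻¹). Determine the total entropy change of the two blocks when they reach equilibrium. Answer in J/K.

ΔS_total = 4.16 J/K

Energy balance: T_f = (m₁c₁T₁ + m₂c₂T₂)/(m₁c₁ + m₂c₂) = 502.02 K.
ΔS₁ = m₁c₁ ln(T_f/T₁) = 83.334 × ln(502.02/660) = -22.8 J/K.
ΔS₂ = m₂c₂ ln(T_f/T₂) = 487.326 × ln(502.02/475) = 26.96 J/K.
ΔS_total = -22.8 + 26.96 = 4.16 J/K.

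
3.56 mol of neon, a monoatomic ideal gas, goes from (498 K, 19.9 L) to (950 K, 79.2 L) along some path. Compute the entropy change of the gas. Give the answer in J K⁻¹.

ΔS = 69.6 J/K

Entropy is a state function: ΔS = nC_V ln(T₂/T₁) + nR ln(V₂/V₁), with C_V = 3R/2 = 12.47 J mol⁻¹ K⁻¹ for a monoatomic ideal gas.
ΔS = 3.56 × [12.47 × ln(950/498) + 8.314 × ln(79.2/19.9)] = 69.6 J/K.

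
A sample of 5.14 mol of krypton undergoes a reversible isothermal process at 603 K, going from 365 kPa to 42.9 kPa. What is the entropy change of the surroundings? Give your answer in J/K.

ΔS_surr = -91.5 J/K

For an isothermal ideal gas ΔS_gas = nR ln(P₁/P₂) = 5.14 × 8.314 × ln(365/42.9) = 91.5 J/K.
The process is reversible, so ΔS_surr = −ΔS_gas = -91.5 J/K and ΔS_universe = 0.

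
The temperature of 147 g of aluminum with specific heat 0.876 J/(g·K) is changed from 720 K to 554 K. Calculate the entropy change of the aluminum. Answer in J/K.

ΔS = ∫dQ_rev/T = m c ln(T₂/T₁) = 147 × 0.876 × ln(554/720) = -33.7 J/K.

ΔS = -33.7 J/K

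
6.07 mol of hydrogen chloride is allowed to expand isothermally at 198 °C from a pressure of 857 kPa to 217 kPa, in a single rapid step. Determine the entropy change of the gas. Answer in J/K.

Entropy is a state function, so ΔS_gas depends only on the end states.
For an isothermal ideal gas ΔS_gas = nR ln(P₁/P₂) = 6.07 × 8.314 × ln(857/217) = 69.3 J/K.

ΔS_gas = 69.3 J/K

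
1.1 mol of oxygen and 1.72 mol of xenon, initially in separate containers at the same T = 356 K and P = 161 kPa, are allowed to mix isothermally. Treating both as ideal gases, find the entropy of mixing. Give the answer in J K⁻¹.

ΔS_mix = 15.7 J/K

Mole fractions: x_A = 1.1/2.82 = 0.39, x_B = 0.61.
ΔS_mix = −R(n_A ln x_A + n_B ln x_B) = −8.314 × (1.1 ln 0.39 + 1.72 ln 0.61) = 15.7 J/K.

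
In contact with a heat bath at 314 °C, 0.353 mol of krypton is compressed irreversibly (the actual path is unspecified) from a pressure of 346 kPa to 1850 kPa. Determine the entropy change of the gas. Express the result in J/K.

ΔS_gas = -4.92 J/K

Entropy is a state function, so ΔS_gas depends only on the end states.
For an isothermal ideal gas ΔS_gas = nR ln(P₁/P₂) = 0.353 × 8.314 × ln(346/1850) = -4.92 J/K.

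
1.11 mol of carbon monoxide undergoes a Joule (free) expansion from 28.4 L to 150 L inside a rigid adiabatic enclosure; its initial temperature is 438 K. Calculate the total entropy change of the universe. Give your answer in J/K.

For an ideal gas in free expansion Q = 0 and W = 0, so T is unchanged.
Entropy is a state function; using a reversible isothermal path, ΔS_gas = nR ln(V₂/V₁) = 1.11 × 8.314 × ln(150/28.4) = 15.4 J/K.
The insulated surroundings exchange no heat, so ΔS_surr = 0 and ΔS_universe = ΔS_gas.

ΔS_universe = 15.4 J/K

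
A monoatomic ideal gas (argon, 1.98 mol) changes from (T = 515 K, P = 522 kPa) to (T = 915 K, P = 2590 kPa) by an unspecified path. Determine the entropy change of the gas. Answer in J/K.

ΔS = nC_p ln(T₂/T₁) − nR ln(P₂/P₁), with C_p = 5R/2 = 20.79 J mol⁻¹ K⁻¹ for a monoatomic ideal gas.
ΔS = 1.98 × [20.79 × ln(915/515) − 8.314 × ln(2590/522)] = -2.71 J/K.

ΔS = -2.71 J/K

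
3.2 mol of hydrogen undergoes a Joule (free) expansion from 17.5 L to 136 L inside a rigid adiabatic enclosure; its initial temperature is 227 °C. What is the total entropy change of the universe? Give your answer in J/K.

ΔS_universe = 54.6 J/K

No heat is exchanged and no work is done, so the ideal-gas temperature stays constant.
Entropy is a state function; using a reversible isothermal path, ΔS_gas = nR ln(V₂/V₁) = 3.2 × 8.314 × ln(136/17.5) = 54.6 J/K.
The insulated surroundings exchange no heat, so ΔS_surr = 0 and ΔS_universe = ΔS_gas.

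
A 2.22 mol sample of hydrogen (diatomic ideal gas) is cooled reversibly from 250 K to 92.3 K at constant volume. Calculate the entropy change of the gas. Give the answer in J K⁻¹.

At constant volume, ΔS = nC_V ln(T₂/T₁) with C_V = 5R/2 = 20.79 J mol⁻¹ K⁻¹.
ΔS = 2.22 × 20.79 × ln(92.3/250) = -46 J/K.

ΔS = -46 J/K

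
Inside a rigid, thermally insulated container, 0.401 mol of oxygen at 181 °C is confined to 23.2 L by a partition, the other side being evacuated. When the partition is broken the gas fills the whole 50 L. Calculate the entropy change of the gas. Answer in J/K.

ΔS_gas = 2.56 J/K

No heat is exchanged and no work is done, so the ideal-gas temperature stays constant.
Entropy is a state function; using a reversible isothermal path, ΔS_gas = nR ln(V₂/V₁) = 0.401 × 8.314 × ln(50/23.2) = 2.56 J/K.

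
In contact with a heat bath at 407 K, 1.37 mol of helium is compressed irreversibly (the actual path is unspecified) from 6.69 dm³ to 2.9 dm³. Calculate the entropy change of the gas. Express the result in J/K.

ΔS_gas = -9.52 J/K

Entropy is a state function, so ΔS_gas depends only on the end states.
For an isothermal ideal gas ΔS_gas = nR ln(V₂/V₁) = 1.37 × 8.314 × ln(2.9/6.69) = -9.52 J/K.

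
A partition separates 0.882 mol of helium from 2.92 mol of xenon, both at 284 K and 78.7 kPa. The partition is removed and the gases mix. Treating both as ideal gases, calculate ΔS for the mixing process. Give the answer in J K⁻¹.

ΔS_mix = 17.1 J/K

Mole fractions: x_A = 0.882/3.8 = 0.232, x_B = 0.768.
ΔS_mix = −R(n_A ln x_A + n_B ln x_B) = −8.314 × (0.882 ln 0.232 + 2.92 ln 0.768) = 17.1 J/K.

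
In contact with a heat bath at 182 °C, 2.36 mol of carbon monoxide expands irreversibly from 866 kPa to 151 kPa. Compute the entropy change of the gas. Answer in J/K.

Entropy is a state function, so ΔS_gas depends only on the end states.
For an isothermal ideal gas ΔS_gas = nR ln(P₁/P₂) = 2.36 × 8.314 × ln(866/151) = 34.3 J/K.

ΔS_gas = 34.3 J/K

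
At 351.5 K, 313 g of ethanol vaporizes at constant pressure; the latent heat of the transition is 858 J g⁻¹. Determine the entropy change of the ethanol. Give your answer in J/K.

Heat absorbed by the substance: Q = mL = 313 × 858 = 268554 J.
At constant T, ΔS = Q_rev/T = 268554 / 351.5 = 764 J/K.

ΔS = 764 J/K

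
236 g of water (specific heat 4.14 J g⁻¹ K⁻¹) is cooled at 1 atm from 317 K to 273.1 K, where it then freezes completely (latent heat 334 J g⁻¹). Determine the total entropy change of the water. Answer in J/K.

ΔS = -434 J/K

Cooling step: ΔS₁ = m c ln(T_tr/T_i) = 236 × 4.14 × ln(273.1/317) = -145.6 J/K.
Phase change: ΔS₂ = −mL/T_tr = −236 × 334 / 273.1 = -288.6 J/K.
ΔS_total = (-145.6) + (-288.6) = -434 J/K.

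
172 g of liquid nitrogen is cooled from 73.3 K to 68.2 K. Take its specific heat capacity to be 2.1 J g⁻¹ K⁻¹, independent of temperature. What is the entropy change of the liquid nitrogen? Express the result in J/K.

ΔS = ∫dQ_rev/T = m c ln(T₂/T₁) = 172 × 2.1 × ln(68.2/73.3) = -26 J/K.

ΔS = -26 J/K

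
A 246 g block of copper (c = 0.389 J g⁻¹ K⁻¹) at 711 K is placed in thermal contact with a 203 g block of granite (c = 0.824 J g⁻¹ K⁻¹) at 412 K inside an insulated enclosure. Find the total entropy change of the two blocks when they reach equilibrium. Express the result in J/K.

Energy balance: T_f = (m₁c₁T₁ + m₂c₂T₂)/(m₁c₁ + m₂c₂) = 520.81 K.
ΔS₁ = m₁c₁ ln(T_f/T₁) = 95.694 × ln(520.81/711) = -29.79 J/K.
ΔS₂ = m₂c₂ ln(T_f/T₂) = 167.272 × ln(520.81/412) = 39.2 J/K.
ΔS_total = -29.79 + 39.2 = 9.41 J/K.

ΔS_total = 9.41 J/K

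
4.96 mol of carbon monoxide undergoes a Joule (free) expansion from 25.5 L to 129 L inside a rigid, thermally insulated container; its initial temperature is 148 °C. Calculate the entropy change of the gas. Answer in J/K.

No heat is exchanged and no work is done, so the ideal-gas temperature stays constant.
Entropy is a state function; using a reversible isothermal path, ΔS_gas = nR ln(V₂/V₁) = 4.96 × 8.314 × ln(129/25.5) = 66.9 J/K.

ΔS_gas = 66.9 J/K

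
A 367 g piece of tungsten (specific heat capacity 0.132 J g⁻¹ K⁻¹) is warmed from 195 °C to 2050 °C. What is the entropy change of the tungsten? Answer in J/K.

ΔS = 77.6 J/K

In kelvin: T₁ = 468.15 K, T₂ = 2323.15 K. ΔS = ∫dQ_rev/T = m c ln(T₂/T₁) = 367 × 0.132 × ln(2323.15/468.15) = 77.6 J/K.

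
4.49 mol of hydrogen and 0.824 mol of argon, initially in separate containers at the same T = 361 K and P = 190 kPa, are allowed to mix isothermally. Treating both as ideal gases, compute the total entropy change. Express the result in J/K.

ΔS_mix = 19.1 J/K

Mole fractions: x_A = 4.49/5.31 = 0.845, x_B = 0.155.
ΔS_mix = −R(n_A ln x_A + n_B ln x_B) = −8.314 × (4.49 ln 0.845 + 0.824 ln 0.155) = 19.1 J/K.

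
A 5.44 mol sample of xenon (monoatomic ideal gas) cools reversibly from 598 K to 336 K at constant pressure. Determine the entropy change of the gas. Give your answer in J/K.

ΔS = -65.2 J/K

At constant pressure, ΔS = nC_p ln(T₂/T₁) with C_p = 5R/2 = 20.79 J mol⁻¹ K⁻¹.
ΔS = 5.44 × 20.79 × ln(336/598) = -65.2 J/K.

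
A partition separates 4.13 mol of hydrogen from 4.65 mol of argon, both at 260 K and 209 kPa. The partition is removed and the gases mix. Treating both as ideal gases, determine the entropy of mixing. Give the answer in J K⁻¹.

ΔS_mix = 50.5 J/K

Mole fractions: x_A = 4.13/8.78 = 0.47, x_B = 0.53.
ΔS_mix = −R(n_A ln x_A + n_B ln x_B) = −8.314 × (4.13 ln 0.47 + 4.65 ln 0.53) = 50.5 J/K.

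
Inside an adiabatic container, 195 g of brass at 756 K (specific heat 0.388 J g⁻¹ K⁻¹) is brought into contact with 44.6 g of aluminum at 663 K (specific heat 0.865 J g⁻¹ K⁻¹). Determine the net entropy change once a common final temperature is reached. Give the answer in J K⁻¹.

ΔS_total = 0.217 J/K

Energy balance: T_f = (m₁c₁T₁ + m₂c₂T₂)/(m₁c₁ + m₂c₂) = 724.59 K.
ΔS₁ = m₁c₁ ln(T_f/T₁) = 75.66 × ln(724.59/756) = -3.21 J/K.
ΔS₂ = m₂c₂ ln(T_f/T₂) = 38.579 × ln(724.59/663) = 3.427 J/K.
ΔS_total = -3.21 + 3.427 = 0.217 J/K.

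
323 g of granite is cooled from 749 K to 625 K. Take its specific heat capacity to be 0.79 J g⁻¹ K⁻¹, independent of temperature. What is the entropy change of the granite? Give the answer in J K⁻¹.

ΔS = ∫dQ_rev/T = m c ln(T₂/T₁) = 323 × 0.79 × ln(625/749) = -46.2 J/K.

ΔS = -46.2 J/K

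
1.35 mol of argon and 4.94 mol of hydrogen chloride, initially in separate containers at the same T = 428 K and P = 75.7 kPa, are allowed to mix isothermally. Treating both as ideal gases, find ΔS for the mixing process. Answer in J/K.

Mole fractions: x_A = 1.35/6.29 = 0.215, x_B = 0.785.
ΔS_mix = −R(n_A ln x_A + n_B ln x_B) = −8.314 × (1.35 ln 0.215 + 4.94 ln 0.785) = 27.2 J/K.

ΔS_mix = 27.2 J/K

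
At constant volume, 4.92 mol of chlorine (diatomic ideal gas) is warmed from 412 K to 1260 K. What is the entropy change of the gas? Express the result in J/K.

ΔS = 114 J/K

At constant volume, ΔS = nC_V ln(T₂/T₁) with C_V = 5R/2 = 20.79 J mol⁻¹ K⁻¹.
ΔS = 4.92 × 20.79 × ln(1260/412) = 114 J/K.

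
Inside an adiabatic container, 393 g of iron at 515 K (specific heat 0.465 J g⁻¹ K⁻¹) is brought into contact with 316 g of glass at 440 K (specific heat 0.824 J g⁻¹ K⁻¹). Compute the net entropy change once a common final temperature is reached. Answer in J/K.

Energy balance: T_f = (m₁c₁T₁ + m₂c₂T₂)/(m₁c₁ + m₂c₂) = 470.93 K.
ΔS₁ = m₁c₁ ln(T_f/T₁) = 182.745 × ln(470.93/515) = -16.35 J/K.
ΔS₂ = m₂c₂ ln(T_f/T₂) = 260.384 × ln(470.93/440) = 17.69 J/K.
ΔS_total = -16.35 + 17.69 = 1.34 J/K.

ΔS_total = 1.34 J/K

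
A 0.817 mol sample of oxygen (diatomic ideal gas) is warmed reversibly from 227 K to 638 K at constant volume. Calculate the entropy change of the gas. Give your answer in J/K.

ΔS = 17.5 J/K

At constant volume, ΔS = nC_V ln(T₂/T₁) with C_V = 5R/2 = 20.79 J mol⁻¹ K⁻¹.
ΔS = 0.817 × 20.79 × ln(638/227) = 17.5 J/K.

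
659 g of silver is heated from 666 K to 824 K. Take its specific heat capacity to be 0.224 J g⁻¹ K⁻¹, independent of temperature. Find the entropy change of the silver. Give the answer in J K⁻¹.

ΔS = ∫dQ_rev/T = m c ln(T₂/T₁) = 659 × 0.224 × ln(824/666) = 31.4 J/K.

ΔS = 31.4 J/K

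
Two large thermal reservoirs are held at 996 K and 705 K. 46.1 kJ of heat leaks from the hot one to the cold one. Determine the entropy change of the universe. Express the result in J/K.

ΔS_total = 19.1 J/K

ΔS_hot = −Q/T_H = −46100/996 = -46.29 J/K and ΔS_cold = +Q/T_C = 46100/705 = 65.39 J/K.
ΔS_total = -46.29 + 65.39 = 19.1 J/K, positive as the second law requires.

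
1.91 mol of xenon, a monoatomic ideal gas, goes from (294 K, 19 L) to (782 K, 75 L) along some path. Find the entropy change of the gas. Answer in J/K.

Entropy is a state function: ΔS = nC_V ln(T₂/T₁) + nR ln(V₂/V₁), with C_V = 3R/2 = 12.47 J mol⁻¹ K⁻¹ for a monoatomic ideal gas.
ΔS = 1.91 × [12.47 × ln(782/294) + 8.314 × ln(75/19)] = 45.1 J/K.

ΔS = 45.1 J/K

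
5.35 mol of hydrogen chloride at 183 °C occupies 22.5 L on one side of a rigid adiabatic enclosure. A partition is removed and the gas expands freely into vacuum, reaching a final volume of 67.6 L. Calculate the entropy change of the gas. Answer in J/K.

No heat is exchanged and no work is done, so the ideal-gas temperature stays constant.
Entropy is a state function; using a reversible isothermal path, ΔS_gas = nR ln(V₂/V₁) = 5.35 × 8.314 × ln(67.6/22.5) = 48.9 J/K.

ΔS_gas = 48.9 J/K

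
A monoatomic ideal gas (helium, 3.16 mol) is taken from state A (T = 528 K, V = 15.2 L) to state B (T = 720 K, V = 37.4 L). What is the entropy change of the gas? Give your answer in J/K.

Entropy is a state function: ΔS = nC_V ln(T₂/T₁) + nR ln(V₂/V₁), with C_V = 3R/2 = 12.47 J mol⁻¹ K⁻¹ for a monoatomic ideal gas.
ΔS = 3.16 × [12.47 × ln(720/528) + 8.314 × ln(37.4/15.2)] = 35.9 J/K.

ΔS = 35.9 J/K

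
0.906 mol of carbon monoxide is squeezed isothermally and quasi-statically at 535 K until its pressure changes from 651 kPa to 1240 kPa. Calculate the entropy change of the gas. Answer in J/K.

For an isothermal ideal gas ΔS_gas = nR ln(P₁/P₂) = 0.906 × 8.314 × ln(651/1240) = -4.85 J/K.

ΔS_gas = -4.85 J/K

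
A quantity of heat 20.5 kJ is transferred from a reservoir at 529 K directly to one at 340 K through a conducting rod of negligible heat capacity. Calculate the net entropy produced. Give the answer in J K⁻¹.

ΔS_hot = −Q/T_H = −20500/529 = -38.75 J/K and ΔS_cold = +Q/T_C = 20500/340 = 60.29 J/K.
ΔS_total = -38.75 + 60.29 = 21.5 J/K, positive as the second law requires.

ΔS_total = 21.5 J/K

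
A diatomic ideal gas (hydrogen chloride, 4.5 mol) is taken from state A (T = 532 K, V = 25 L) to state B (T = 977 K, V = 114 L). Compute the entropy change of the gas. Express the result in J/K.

ΔS = 114 J/K

Entropy is a state function: ΔS = nC_V ln(T₂/T₁) + nR ln(V₂/V₁), with C_V = 5R/2 = 20.79 J mol⁻¹ K⁻¹ for a diatomic ideal gas.
ΔS = 4.5 × [20.79 × ln(977/532) + 8.314 × ln(114/25)] = 114 J/K.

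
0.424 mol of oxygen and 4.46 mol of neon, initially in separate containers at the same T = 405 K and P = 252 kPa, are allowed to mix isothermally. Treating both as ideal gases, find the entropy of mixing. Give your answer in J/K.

Mole fractions: x_A = 0.424/4.88 = 0.0868, x_B = 0.913.
ΔS_mix = −R(n_A ln x_A + n_B ln x_B) = −8.314 × (0.424 ln 0.0868 + 4.46 ln 0.913) = 12 J/K.

ΔS_mix = 12 J/K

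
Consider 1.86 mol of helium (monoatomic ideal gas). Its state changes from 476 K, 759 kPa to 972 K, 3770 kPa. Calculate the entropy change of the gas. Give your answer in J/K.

ΔS = 2.81 J/K

ΔS = nC_p ln(T₂/T₁) − nR ln(P₂/P₁), with C_p = 5R/2 = 20.79 J mol⁻¹ K⁻¹ for a monoatomic ideal gas.
ΔS = 1.86 × [20.79 × ln(972/476) − 8.314 × ln(3770/759)] = 2.81 J/K.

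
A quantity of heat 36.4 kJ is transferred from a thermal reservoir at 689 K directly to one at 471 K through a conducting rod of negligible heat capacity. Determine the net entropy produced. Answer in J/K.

ΔS_total = 24.5 J/K

ΔS_hot = −Q/T_H = −36400/689 = -52.83 J/K and ΔS_cold = +Q/T_C = 36400/471 = 77.28 J/K.
ΔS_total = -52.83 + 77.28 = 24.5 J/K, positive as the second law requires.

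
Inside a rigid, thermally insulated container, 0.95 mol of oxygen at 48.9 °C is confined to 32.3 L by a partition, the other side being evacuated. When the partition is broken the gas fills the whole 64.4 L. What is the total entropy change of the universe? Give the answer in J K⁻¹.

For an ideal gas in free expansion Q = 0 and W = 0, so T is unchanged.
Entropy is a state function; using a reversible isothermal path, ΔS_gas = nR ln(V₂/V₁) = 0.95 × 8.314 × ln(64.4/32.3) = 5.45 J/K.
The insulated surroundings exchange no heat, so ΔS_surr = 0 and ΔS_universe = ΔS_gas.

ΔS_universe = 5.45 J/K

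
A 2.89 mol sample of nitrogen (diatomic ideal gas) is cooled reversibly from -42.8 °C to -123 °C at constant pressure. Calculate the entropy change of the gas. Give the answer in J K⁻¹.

ΔS = -36 J/K

In kelvin: T₁ = 230.35 K, T₂ = 150.15 K. At constant pressure, ΔS = nC_p ln(T₂/T₁) with C_p = 7R/2 = 29.1 J mol⁻¹ K⁻¹.
ΔS = 2.89 × 29.1 × ln(150.15/230.35) = -36 J/K.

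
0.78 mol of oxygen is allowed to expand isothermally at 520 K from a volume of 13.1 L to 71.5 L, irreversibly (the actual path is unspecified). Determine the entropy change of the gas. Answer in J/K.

Entropy is a state function, so ΔS_gas depends only on the end states.
For an isothermal ideal gas ΔS_gas = nR ln(V₂/V₁) = 0.78 × 8.314 × ln(71.5/13.1) = 11 J/K.

ΔS_gas = 11 J/K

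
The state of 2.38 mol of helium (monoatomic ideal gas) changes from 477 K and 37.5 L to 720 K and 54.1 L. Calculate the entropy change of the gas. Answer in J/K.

Entropy is a state function: ΔS = nC_V ln(T₂/T₁) + nR ln(V₂/V₁), with C_V = 3R/2 = 12.47 J mol⁻¹ K⁻¹ for a monoatomic ideal gas.
ΔS = 2.38 × [12.47 × ln(720/477) + 8.314 × ln(54.1/37.5)] = 19.5 J/K.

ΔS = 19.5 J/K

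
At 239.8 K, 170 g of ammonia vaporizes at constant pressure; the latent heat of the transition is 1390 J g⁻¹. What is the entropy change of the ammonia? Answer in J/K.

ΔS = 985 J/K

Heat absorbed by the substance: Q = mL = 170 × 1390 = 236300 J.
At constant T, ΔS = Q_rev/T = 236300 / 239.8 = 985 J/K.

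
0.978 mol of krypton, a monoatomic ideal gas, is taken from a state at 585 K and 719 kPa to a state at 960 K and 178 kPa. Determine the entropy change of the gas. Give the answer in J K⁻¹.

ΔS = nC_p ln(T₂/T₁) − nR ln(P₂/P₁), with C_p = 5R/2 = 20.79 J mol⁻¹ K⁻¹ for a monoatomic ideal gas.
ΔS = 0.978 × [20.79 × ln(960/585) − 8.314 × ln(178/719)] = 21.4 J/K.

ΔS = 21.4 J/K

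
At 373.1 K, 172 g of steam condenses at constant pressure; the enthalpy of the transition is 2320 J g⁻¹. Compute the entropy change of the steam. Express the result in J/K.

Heat released by the substance: Q = −mL = −172 × 2320 = −399040 J.
At constant T, ΔS = Q_rev/T = −399040 / 373.1 = -1070 J/K.

ΔS = -1070 J/K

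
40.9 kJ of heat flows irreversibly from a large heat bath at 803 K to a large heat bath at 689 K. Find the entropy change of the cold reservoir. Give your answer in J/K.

The cold reservoir gains heat Q, so ΔS_cold = +Q/T_C = 40900/689 = 59.4 J/K.

ΔS_cold = 59.4 J/K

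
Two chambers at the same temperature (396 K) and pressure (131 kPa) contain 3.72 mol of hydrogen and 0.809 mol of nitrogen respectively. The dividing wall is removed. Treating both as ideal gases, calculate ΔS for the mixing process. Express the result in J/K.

ΔS_mix = 17.7 J/K

Mole fractions: x_A = 3.72/4.53 = 0.821, x_B = 0.179.
ΔS_mix = −R(n_A ln x_A + n_B ln x_B) = −8.314 × (3.72 ln 0.821 + 0.809 ln 0.179) = 17.7 J/K.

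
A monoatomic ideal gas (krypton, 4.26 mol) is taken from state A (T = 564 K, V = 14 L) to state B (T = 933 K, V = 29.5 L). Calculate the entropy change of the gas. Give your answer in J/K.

Entropy is a state function: ΔS = nC_V ln(T₂/T₁) + nR ln(V₂/V₁), with C_V = 3R/2 = 12.47 J mol⁻¹ K⁻¹ for a monoatomic ideal gas.
ΔS = 4.26 × [12.47 × ln(933/564) + 8.314 × ln(29.5/14)] = 53.1 J/K.

ΔS = 53.1 J/K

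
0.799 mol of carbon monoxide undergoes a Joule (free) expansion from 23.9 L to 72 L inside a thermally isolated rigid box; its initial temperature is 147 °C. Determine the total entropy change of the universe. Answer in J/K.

ΔS_universe = 7.33 J/K

No heat is exchanged and no work is done, so the ideal-gas temperature stays constant.
Entropy is a state function; using a reversible isothermal path, ΔS_gas = nR ln(V₂/V₁) = 0.799 × 8.314 × ln(72/23.9) = 7.33 J/K.
The insulated surroundings exchange no heat, so ΔS_surr = 0 and ΔS_universe = ΔS_gas.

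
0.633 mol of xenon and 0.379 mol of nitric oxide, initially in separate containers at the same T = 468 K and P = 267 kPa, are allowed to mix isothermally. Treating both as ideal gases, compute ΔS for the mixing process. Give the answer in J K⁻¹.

ΔS_mix = 5.56 J/K

Mole fractions: x_A = 0.633/1.01 = 0.625, x_B = 0.375.
ΔS_mix = −R(n_A ln x_A + n_B ln x_B) = −8.314 × (0.633 ln 0.625 + 0.379 ln 0.375) = 5.56 J/K.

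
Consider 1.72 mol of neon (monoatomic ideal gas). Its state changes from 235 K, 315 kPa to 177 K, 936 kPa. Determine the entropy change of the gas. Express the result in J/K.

ΔS = nC_p ln(T₂/T₁) − nR ln(P₂/P₁), with C_p = 5R/2 = 20.79 J mol⁻¹ K⁻¹ for a monoatomic ideal gas.
ΔS = 1.72 × [20.79 × ln(177/235) − 8.314 × ln(936/315)] = -25.7 J/K.

ΔS = -25.7 J/K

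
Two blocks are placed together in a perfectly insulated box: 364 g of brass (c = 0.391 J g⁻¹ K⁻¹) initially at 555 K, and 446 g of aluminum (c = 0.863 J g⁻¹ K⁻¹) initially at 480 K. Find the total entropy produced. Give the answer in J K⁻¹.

Energy balance: T_f = (m₁c₁T₁ + m₂c₂T₂)/(m₁c₁ + m₂c₂) = 500.25 K.
ΔS₁ = m₁c₁ ln(T_f/T₁) = 142.324 × ln(500.25/555) = -14.78 J/K.
ΔS₂ = m₂c₂ ln(T_f/T₂) = 384.898 × ln(500.25/480) = 15.9 J/K.
ΔS_total = -14.78 + 15.9 = 1.12 J/K.

ΔS_total = 1.12 J/K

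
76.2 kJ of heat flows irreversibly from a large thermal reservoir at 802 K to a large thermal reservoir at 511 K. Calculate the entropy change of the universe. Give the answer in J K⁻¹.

ΔS_total = 54.1 J/K

ΔS_hot = −Q/T_H = −76200/802 = -95.01 J/K and ΔS_cold = +Q/T_C = 76200/511 = 149.1 J/K.
ΔS_total = -95.01 + 149.1 = 54.1 J/K, positive as the second law requires.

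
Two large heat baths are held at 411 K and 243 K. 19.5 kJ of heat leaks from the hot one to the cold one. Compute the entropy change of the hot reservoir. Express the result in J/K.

The hot reservoir loses heat Q, so ΔS_hot = −Q/T_H = −19500/411 = -47.4 J/K.

ΔS_hot = -47.4 J/K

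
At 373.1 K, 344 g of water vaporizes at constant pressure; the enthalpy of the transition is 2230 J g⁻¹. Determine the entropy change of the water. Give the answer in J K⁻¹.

Heat absorbed by the substance: Q = mL = 344 × 2230 = 767120 J.
At constant T, ΔS = Q_rev/T = 767120 / 373.1 = 2060 J/K.

ΔS = 2060 J/K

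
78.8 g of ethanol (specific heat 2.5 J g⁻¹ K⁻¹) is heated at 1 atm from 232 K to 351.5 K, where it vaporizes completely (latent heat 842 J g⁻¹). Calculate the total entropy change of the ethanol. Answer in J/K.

Warming step: ΔS₁ = m c ln(T_tr/T_i) = 78.8 × 2.5 × ln(351.5/232) = 81.85 J/K.
Phase change: ΔS₂ = +mL/T_tr = 78.8 × 842 / 351.5 = 188.8 J/K.
ΔS_total = (81.85) + (188.8) = 271 J/K.

ΔS = 271 J/K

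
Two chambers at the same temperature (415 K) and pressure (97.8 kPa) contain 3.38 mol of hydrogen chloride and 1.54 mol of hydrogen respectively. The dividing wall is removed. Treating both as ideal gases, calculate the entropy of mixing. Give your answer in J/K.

ΔS_mix = 25.4 J/K

Mole fractions: x_A = 3.38/4.92 = 0.687, x_B = 0.313.
ΔS_mix = −R(n_A ln x_A + n_B ln x_B) = −8.314 × (3.38 ln 0.687 + 1.54 ln 0.313) = 25.4 J/K.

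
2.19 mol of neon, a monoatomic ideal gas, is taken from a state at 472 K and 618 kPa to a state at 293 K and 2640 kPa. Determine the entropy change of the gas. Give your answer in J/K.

ΔS = nC_p ln(T₂/T₁) − nR ln(P₂/P₁), with C_p = 5R/2 = 20.79 J mol⁻¹ K⁻¹ for a monoatomic ideal gas.
ΔS = 2.19 × [20.79 × ln(293/472) − 8.314 × ln(2640/618)] = -48.1 J/K.

ΔS = -48.1 J/K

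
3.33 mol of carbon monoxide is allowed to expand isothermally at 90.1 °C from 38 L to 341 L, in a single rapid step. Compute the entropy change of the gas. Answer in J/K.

ΔS_gas = 60.8 J/K

Entropy is a state function, so ΔS_gas depends only on the end states.
For an isothermal ideal gas ΔS_gas = nR ln(V₂/V₁) = 3.33 × 8.314 × ln(341/38) = 60.8 J/K.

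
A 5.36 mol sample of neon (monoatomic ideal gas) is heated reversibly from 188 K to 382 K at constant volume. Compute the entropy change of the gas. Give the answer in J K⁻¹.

At constant volume, ΔS = nC_V ln(T₂/T₁) with C_V = 3R/2 = 12.47 J mol⁻¹ K⁻¹.
ΔS = 5.36 × 12.47 × ln(382/188) = 47.4 J/K.

ΔS = 47.4 J/K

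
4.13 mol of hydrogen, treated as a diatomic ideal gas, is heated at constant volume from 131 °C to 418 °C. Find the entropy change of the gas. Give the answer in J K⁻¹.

In kelvin: T₁ = 404.15 K, T₂ = 691.15 K. At constant volume, ΔS = nC_V ln(T₂/T₁) with C_V = 5R/2 = 20.79 J mol⁻¹ K⁻¹.
ΔS = 4.13 × 20.79 × ln(691.15/404.15) = 46.1 J/K.

ΔS = 46.1 J/K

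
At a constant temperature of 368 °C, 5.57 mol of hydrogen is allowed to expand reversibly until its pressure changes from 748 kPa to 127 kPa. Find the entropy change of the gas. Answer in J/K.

For an isothermal ideal gas ΔS_gas = nR ln(P₁/P₂) = 5.57 × 8.314 × ln(748/127) = 82.1 J/K.

ΔS_gas = 82.1 J/K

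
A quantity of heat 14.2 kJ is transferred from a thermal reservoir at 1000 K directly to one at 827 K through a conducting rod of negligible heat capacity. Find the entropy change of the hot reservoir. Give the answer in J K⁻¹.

The hot reservoir loses heat Q, so ΔS_hot = −Q/T_H = −14200/1000 = -14.2 J/K.

ΔS_hot = -14.2 J/K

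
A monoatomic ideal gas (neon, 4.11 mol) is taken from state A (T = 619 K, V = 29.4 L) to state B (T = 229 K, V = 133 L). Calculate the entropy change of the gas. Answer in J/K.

Entropy is a state function: ΔS = nC_V ln(T₂/T₁) + nR ln(V₂/V₁), with C_V = 3R/2 = 12.47 J mol⁻¹ K⁻¹ for a monoatomic ideal gas.
ΔS = 4.11 × [12.47 × ln(229/619) + 8.314 × ln(133/29.4)] = 0.608 J/K.

ΔS = 0.608 J/K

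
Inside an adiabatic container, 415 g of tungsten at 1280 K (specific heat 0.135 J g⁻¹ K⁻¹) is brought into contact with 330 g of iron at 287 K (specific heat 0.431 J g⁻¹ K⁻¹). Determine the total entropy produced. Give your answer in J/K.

ΔS_total = 51.4 J/K

Energy balance: T_f = (m₁c₁T₁ + m₂c₂T₂)/(m₁c₁ + m₂c₂) = 567.61 K.
ΔS₁ = m₁c₁ ln(T_f/T₁) = 56.025 × ln(567.61/1280) = -45.56 J/K.
ΔS₂ = m₂c₂ ln(T_f/T₂) = 142.23 × ln(567.61/287) = 96.99 J/K.
ΔS_total = -45.56 + 96.99 = 51.4 J/K.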